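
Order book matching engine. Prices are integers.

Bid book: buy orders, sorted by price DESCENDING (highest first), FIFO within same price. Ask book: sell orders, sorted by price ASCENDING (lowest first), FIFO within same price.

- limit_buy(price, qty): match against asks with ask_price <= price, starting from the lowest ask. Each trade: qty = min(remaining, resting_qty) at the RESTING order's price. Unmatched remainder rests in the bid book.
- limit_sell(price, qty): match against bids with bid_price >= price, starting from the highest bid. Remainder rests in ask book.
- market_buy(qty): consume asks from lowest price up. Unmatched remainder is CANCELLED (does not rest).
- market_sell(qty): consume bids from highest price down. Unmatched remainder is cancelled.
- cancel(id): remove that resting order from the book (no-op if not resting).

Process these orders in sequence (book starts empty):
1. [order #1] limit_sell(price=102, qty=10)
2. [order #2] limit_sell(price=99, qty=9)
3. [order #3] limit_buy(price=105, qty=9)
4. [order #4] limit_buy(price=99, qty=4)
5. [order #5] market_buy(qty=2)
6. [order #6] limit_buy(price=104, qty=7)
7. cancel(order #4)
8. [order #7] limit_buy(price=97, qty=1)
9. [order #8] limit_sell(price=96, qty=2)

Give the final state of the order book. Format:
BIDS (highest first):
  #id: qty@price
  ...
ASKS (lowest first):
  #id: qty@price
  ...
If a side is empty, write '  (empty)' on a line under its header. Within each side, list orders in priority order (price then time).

After op 1 [order #1] limit_sell(price=102, qty=10): fills=none; bids=[-] asks=[#1:10@102]
After op 2 [order #2] limit_sell(price=99, qty=9): fills=none; bids=[-] asks=[#2:9@99 #1:10@102]
After op 3 [order #3] limit_buy(price=105, qty=9): fills=#3x#2:9@99; bids=[-] asks=[#1:10@102]
After op 4 [order #4] limit_buy(price=99, qty=4): fills=none; bids=[#4:4@99] asks=[#1:10@102]
After op 5 [order #5] market_buy(qty=2): fills=#5x#1:2@102; bids=[#4:4@99] asks=[#1:8@102]
After op 6 [order #6] limit_buy(price=104, qty=7): fills=#6x#1:7@102; bids=[#4:4@99] asks=[#1:1@102]
After op 7 cancel(order #4): fills=none; bids=[-] asks=[#1:1@102]
After op 8 [order #7] limit_buy(price=97, qty=1): fills=none; bids=[#7:1@97] asks=[#1:1@102]
After op 9 [order #8] limit_sell(price=96, qty=2): fills=#7x#8:1@97; bids=[-] asks=[#8:1@96 #1:1@102]

Answer: BIDS (highest first):
  (empty)
ASKS (lowest first):
  #8: 1@96
  #1: 1@102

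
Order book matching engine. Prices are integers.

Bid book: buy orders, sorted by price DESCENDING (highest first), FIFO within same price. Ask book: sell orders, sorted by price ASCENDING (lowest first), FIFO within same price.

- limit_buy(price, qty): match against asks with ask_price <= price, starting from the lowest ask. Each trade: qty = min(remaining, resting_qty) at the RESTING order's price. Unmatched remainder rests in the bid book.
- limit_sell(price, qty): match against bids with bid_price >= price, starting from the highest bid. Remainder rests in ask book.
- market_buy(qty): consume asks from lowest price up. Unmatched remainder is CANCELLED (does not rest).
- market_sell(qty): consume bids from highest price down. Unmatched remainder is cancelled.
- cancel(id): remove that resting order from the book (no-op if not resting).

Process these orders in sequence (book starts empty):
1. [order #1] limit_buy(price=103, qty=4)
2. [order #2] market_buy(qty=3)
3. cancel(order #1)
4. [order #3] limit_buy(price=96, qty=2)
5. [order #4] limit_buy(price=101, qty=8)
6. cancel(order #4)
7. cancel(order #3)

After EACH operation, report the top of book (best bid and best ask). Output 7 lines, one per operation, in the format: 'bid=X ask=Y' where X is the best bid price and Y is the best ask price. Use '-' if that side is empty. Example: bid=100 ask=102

After op 1 [order #1] limit_buy(price=103, qty=4): fills=none; bids=[#1:4@103] asks=[-]
After op 2 [order #2] market_buy(qty=3): fills=none; bids=[#1:4@103] asks=[-]
After op 3 cancel(order #1): fills=none; bids=[-] asks=[-]
After op 4 [order #3] limit_buy(price=96, qty=2): fills=none; bids=[#3:2@96] asks=[-]
After op 5 [order #4] limit_buy(price=101, qty=8): fills=none; bids=[#4:8@101 #3:2@96] asks=[-]
After op 6 cancel(order #4): fills=none; bids=[#3:2@96] asks=[-]
After op 7 cancel(order #3): fills=none; bids=[-] asks=[-]

Answer: bid=103 ask=-
bid=103 ask=-
bid=- ask=-
bid=96 ask=-
bid=101 ask=-
bid=96 ask=-
bid=- ask=-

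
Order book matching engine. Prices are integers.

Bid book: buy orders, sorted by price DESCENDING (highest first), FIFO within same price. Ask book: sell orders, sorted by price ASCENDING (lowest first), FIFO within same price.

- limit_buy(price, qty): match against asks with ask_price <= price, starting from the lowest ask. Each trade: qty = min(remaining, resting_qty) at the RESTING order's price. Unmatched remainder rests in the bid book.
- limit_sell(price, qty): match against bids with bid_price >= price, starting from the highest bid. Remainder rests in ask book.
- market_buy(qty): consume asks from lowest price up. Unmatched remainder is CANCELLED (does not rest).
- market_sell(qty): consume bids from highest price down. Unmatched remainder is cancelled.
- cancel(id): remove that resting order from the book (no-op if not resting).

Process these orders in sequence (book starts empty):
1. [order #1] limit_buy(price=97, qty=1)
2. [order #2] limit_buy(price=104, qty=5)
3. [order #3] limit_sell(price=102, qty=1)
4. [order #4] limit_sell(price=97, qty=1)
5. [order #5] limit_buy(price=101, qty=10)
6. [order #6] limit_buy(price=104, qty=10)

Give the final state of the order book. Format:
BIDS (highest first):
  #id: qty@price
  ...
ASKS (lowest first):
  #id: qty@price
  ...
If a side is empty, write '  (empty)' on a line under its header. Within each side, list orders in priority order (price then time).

After op 1 [order #1] limit_buy(price=97, qty=1): fills=none; bids=[#1:1@97] asks=[-]
After op 2 [order #2] limit_buy(price=104, qty=5): fills=none; bids=[#2:5@104 #1:1@97] asks=[-]
After op 3 [order #3] limit_sell(price=102, qty=1): fills=#2x#3:1@104; bids=[#2:4@104 #1:1@97] asks=[-]
After op 4 [order #4] limit_sell(price=97, qty=1): fills=#2x#4:1@104; bids=[#2:3@104 #1:1@97] asks=[-]
After op 5 [order #5] limit_buy(price=101, qty=10): fills=none; bids=[#2:3@104 #5:10@101 #1:1@97] asks=[-]
After op 6 [order #6] limit_buy(price=104, qty=10): fills=none; bids=[#2:3@104 #6:10@104 #5:10@101 #1:1@97] asks=[-]

Answer: BIDS (highest first):
  #2: 3@104
  #6: 10@104
  #5: 10@101
  #1: 1@97
ASKS (lowest first):
  (empty)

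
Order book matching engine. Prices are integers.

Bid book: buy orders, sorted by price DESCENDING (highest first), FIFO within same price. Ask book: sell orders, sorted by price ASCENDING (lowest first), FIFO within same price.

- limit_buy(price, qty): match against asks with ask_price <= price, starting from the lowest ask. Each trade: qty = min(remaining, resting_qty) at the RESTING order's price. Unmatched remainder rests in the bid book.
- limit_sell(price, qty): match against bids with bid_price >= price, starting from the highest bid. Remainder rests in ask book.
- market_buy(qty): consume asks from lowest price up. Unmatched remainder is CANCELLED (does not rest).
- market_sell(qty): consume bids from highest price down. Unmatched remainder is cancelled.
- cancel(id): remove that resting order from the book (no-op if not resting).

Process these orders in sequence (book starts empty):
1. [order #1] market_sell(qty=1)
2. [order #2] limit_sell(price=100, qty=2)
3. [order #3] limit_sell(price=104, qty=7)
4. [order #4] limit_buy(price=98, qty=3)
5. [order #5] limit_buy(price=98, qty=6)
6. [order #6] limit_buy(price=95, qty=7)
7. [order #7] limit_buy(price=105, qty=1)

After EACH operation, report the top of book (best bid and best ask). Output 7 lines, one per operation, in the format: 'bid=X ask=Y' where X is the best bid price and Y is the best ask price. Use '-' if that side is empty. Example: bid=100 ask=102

After op 1 [order #1] market_sell(qty=1): fills=none; bids=[-] asks=[-]
After op 2 [order #2] limit_sell(price=100, qty=2): fills=none; bids=[-] asks=[#2:2@100]
After op 3 [order #3] limit_sell(price=104, qty=7): fills=none; bids=[-] asks=[#2:2@100 #3:7@104]
After op 4 [order #4] limit_buy(price=98, qty=3): fills=none; bids=[#4:3@98] asks=[#2:2@100 #3:7@104]
After op 5 [order #5] limit_buy(price=98, qty=6): fills=none; bids=[#4:3@98 #5:6@98] asks=[#2:2@100 #3:7@104]
After op 6 [order #6] limit_buy(price=95, qty=7): fills=none; bids=[#4:3@98 #5:6@98 #6:7@95] asks=[#2:2@100 #3:7@104]
After op 7 [order #7] limit_buy(price=105, qty=1): fills=#7x#2:1@100; bids=[#4:3@98 #5:6@98 #6:7@95] asks=[#2:1@100 #3:7@104]

Answer: bid=- ask=-
bid=- ask=100
bid=- ask=100
bid=98 ask=100
bid=98 ask=100
bid=98 ask=100
bid=98 ask=100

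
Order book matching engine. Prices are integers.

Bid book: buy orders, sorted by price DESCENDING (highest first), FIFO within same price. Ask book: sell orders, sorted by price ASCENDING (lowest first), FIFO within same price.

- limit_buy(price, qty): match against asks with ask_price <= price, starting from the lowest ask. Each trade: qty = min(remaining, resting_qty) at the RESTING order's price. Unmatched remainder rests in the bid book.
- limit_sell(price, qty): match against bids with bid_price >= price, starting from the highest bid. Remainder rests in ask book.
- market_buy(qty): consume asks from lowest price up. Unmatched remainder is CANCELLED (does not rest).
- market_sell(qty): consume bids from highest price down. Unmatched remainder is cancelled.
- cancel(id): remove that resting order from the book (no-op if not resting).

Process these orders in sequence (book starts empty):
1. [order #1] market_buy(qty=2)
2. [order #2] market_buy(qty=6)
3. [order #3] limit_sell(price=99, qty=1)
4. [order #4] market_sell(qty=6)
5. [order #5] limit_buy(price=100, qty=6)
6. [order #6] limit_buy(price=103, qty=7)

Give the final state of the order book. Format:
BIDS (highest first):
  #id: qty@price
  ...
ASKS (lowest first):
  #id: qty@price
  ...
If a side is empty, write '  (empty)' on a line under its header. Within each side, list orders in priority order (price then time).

After op 1 [order #1] market_buy(qty=2): fills=none; bids=[-] asks=[-]
After op 2 [order #2] market_buy(qty=6): fills=none; bids=[-] asks=[-]
After op 3 [order #3] limit_sell(price=99, qty=1): fills=none; bids=[-] asks=[#3:1@99]
After op 4 [order #4] market_sell(qty=6): fills=none; bids=[-] asks=[#3:1@99]
After op 5 [order #5] limit_buy(price=100, qty=6): fills=#5x#3:1@99; bids=[#5:5@100] asks=[-]
After op 6 [order #6] limit_buy(price=103, qty=7): fills=none; bids=[#6:7@103 #5:5@100] asks=[-]

Answer: BIDS (highest first):
  #6: 7@103
  #5: 5@100
ASKS (lowest first):
  (empty)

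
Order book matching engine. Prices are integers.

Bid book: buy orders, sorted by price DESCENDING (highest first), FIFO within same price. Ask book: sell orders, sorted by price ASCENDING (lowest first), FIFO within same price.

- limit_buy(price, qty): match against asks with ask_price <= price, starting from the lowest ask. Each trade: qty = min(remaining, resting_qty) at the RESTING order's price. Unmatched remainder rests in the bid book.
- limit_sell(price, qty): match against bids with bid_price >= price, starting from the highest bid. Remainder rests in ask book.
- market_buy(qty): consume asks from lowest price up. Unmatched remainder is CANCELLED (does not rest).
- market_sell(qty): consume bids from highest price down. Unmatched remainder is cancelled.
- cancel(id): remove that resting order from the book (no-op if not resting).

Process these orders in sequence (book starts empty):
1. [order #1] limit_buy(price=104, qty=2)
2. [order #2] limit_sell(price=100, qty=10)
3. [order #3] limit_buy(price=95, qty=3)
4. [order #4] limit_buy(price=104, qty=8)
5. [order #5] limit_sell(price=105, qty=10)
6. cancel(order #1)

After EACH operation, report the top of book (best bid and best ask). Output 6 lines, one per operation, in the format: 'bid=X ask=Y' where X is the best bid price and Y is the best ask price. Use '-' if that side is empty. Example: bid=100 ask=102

Answer: bid=104 ask=-
bid=- ask=100
bid=95 ask=100
bid=95 ask=-
bid=95 ask=105
bid=95 ask=105

Derivation:
After op 1 [order #1] limit_buy(price=104, qty=2): fills=none; bids=[#1:2@104] asks=[-]
After op 2 [order #2] limit_sell(price=100, qty=10): fills=#1x#2:2@104; bids=[-] asks=[#2:8@100]
After op 3 [order #3] limit_buy(price=95, qty=3): fills=none; bids=[#3:3@95] asks=[#2:8@100]
After op 4 [order #4] limit_buy(price=104, qty=8): fills=#4x#2:8@100; bids=[#3:3@95] asks=[-]
After op 5 [order #5] limit_sell(price=105, qty=10): fills=none; bids=[#3:3@95] asks=[#5:10@105]
After op 6 cancel(order #1): fills=none; bids=[#3:3@95] asks=[#5:10@105]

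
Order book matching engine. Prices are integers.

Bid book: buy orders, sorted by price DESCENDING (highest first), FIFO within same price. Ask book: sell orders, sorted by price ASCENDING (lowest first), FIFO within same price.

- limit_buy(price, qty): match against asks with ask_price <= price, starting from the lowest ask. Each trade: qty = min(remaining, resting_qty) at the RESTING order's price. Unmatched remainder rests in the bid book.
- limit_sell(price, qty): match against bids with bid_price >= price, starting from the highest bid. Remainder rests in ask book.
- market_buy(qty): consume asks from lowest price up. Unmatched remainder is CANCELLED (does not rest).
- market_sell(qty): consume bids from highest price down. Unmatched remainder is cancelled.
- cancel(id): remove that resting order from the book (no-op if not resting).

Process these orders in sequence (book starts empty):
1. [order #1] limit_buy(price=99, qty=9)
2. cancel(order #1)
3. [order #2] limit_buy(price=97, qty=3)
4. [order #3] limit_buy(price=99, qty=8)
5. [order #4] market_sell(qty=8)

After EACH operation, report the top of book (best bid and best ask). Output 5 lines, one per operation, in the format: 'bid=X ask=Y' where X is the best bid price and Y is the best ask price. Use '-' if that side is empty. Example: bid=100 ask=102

After op 1 [order #1] limit_buy(price=99, qty=9): fills=none; bids=[#1:9@99] asks=[-]
After op 2 cancel(order #1): fills=none; bids=[-] asks=[-]
After op 3 [order #2] limit_buy(price=97, qty=3): fills=none; bids=[#2:3@97] asks=[-]
After op 4 [order #3] limit_buy(price=99, qty=8): fills=none; bids=[#3:8@99 #2:3@97] asks=[-]
After op 5 [order #4] market_sell(qty=8): fills=#3x#4:8@99; bids=[#2:3@97] asks=[-]

Answer: bid=99 ask=-
bid=- ask=-
bid=97 ask=-
bid=99 ask=-
bid=97 ask=-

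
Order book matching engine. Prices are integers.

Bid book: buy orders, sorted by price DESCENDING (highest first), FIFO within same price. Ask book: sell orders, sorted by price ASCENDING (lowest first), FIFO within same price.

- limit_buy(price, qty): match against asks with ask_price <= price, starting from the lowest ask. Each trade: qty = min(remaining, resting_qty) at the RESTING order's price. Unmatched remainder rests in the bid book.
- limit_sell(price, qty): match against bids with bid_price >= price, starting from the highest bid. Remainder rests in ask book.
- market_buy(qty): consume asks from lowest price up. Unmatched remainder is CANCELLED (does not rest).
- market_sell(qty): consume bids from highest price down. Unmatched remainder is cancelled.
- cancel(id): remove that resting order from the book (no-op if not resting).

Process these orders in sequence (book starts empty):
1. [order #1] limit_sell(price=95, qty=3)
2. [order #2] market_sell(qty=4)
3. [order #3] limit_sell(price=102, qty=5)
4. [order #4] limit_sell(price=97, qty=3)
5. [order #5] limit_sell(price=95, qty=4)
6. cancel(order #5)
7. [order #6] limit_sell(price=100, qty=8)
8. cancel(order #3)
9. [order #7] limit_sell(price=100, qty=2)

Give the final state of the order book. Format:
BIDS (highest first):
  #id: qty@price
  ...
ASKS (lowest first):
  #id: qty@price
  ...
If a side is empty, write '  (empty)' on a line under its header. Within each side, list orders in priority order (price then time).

After op 1 [order #1] limit_sell(price=95, qty=3): fills=none; bids=[-] asks=[#1:3@95]
After op 2 [order #2] market_sell(qty=4): fills=none; bids=[-] asks=[#1:3@95]
After op 3 [order #3] limit_sell(price=102, qty=5): fills=none; bids=[-] asks=[#1:3@95 #3:5@102]
After op 4 [order #4] limit_sell(price=97, qty=3): fills=none; bids=[-] asks=[#1:3@95 #4:3@97 #3:5@102]
After op 5 [order #5] limit_sell(price=95, qty=4): fills=none; bids=[-] asks=[#1:3@95 #5:4@95 #4:3@97 #3:5@102]
After op 6 cancel(order #5): fills=none; bids=[-] asks=[#1:3@95 #4:3@97 #3:5@102]
After op 7 [order #6] limit_sell(price=100, qty=8): fills=none; bids=[-] asks=[#1:3@95 #4:3@97 #6:8@100 #3:5@102]
After op 8 cancel(order #3): fills=none; bids=[-] asks=[#1:3@95 #4:3@97 #6:8@100]
After op 9 [order #7] limit_sell(price=100, qty=2): fills=none; bids=[-] asks=[#1:3@95 #4:3@97 #6:8@100 #7:2@100]

Answer: BIDS (highest first):
  (empty)
ASKS (lowest first):
  #1: 3@95
  #4: 3@97
  #6: 8@100
  #7: 2@100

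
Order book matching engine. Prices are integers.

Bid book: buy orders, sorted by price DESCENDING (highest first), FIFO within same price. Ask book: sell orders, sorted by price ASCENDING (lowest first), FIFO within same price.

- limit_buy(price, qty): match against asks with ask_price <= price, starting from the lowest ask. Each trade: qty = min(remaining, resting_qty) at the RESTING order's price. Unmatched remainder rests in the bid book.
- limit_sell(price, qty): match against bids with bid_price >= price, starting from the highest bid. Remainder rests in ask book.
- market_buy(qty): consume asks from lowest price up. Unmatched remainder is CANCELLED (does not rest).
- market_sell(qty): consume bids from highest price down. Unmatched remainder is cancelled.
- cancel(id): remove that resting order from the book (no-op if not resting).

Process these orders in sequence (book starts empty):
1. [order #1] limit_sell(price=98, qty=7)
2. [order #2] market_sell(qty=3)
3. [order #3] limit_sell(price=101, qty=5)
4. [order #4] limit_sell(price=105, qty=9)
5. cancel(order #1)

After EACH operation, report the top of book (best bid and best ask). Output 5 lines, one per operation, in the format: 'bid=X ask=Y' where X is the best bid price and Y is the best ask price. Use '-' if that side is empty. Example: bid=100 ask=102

After op 1 [order #1] limit_sell(price=98, qty=7): fills=none; bids=[-] asks=[#1:7@98]
After op 2 [order #2] market_sell(qty=3): fills=none; bids=[-] asks=[#1:7@98]
After op 3 [order #3] limit_sell(price=101, qty=5): fills=none; bids=[-] asks=[#1:7@98 #3:5@101]
After op 4 [order #4] limit_sell(price=105, qty=9): fills=none; bids=[-] asks=[#1:7@98 #3:5@101 #4:9@105]
After op 5 cancel(order #1): fills=none; bids=[-] asks=[#3:5@101 #4:9@105]

Answer: bid=- ask=98
bid=- ask=98
bid=- ask=98
bid=- ask=98
bid=- ask=101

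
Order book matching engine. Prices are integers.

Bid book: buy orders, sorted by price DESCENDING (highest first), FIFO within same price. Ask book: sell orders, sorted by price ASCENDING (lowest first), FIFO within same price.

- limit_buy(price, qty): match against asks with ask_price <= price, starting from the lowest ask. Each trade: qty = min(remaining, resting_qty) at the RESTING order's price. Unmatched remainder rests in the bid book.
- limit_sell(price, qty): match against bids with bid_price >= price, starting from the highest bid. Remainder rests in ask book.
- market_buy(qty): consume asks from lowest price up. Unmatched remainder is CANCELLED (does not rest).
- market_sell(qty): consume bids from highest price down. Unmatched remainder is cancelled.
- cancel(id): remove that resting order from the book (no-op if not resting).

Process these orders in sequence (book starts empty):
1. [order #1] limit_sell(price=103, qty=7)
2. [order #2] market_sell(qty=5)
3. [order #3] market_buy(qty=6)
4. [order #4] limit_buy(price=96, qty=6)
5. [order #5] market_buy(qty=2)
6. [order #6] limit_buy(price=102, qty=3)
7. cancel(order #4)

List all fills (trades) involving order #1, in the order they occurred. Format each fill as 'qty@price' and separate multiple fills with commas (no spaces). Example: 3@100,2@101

Answer: 6@103,1@103

Derivation:
After op 1 [order #1] limit_sell(price=103, qty=7): fills=none; bids=[-] asks=[#1:7@103]
After op 2 [order #2] market_sell(qty=5): fills=none; bids=[-] asks=[#1:7@103]
After op 3 [order #3] market_buy(qty=6): fills=#3x#1:6@103; bids=[-] asks=[#1:1@103]
After op 4 [order #4] limit_buy(price=96, qty=6): fills=none; bids=[#4:6@96] asks=[#1:1@103]
After op 5 [order #5] market_buy(qty=2): fills=#5x#1:1@103; bids=[#4:6@96] asks=[-]
After op 6 [order #6] limit_buy(price=102, qty=3): fills=none; bids=[#6:3@102 #4:6@96] asks=[-]
After op 7 cancel(order #4): fills=none; bids=[#6:3@102] asks=[-]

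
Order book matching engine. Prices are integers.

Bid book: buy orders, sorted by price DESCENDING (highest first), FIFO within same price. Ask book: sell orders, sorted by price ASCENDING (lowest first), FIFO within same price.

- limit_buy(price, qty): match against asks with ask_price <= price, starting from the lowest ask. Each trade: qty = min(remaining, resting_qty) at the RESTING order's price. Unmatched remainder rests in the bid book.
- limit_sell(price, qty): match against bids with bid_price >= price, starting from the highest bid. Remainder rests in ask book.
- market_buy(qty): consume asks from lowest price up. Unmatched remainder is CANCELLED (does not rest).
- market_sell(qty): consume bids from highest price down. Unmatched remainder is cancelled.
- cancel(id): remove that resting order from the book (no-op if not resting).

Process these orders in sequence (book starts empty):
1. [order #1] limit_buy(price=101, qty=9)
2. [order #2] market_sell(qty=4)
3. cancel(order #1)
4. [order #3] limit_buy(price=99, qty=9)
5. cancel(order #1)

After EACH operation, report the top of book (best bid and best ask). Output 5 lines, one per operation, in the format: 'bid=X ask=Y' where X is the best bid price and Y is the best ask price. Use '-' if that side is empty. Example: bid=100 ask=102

Answer: bid=101 ask=-
bid=101 ask=-
bid=- ask=-
bid=99 ask=-
bid=99 ask=-

Derivation:
After op 1 [order #1] limit_buy(price=101, qty=9): fills=none; bids=[#1:9@101] asks=[-]
After op 2 [order #2] market_sell(qty=4): fills=#1x#2:4@101; bids=[#1:5@101] asks=[-]
After op 3 cancel(order #1): fills=none; bids=[-] asks=[-]
After op 4 [order #3] limit_buy(price=99, qty=9): fills=none; bids=[#3:9@99] asks=[-]
After op 5 cancel(order #1): fills=none; bids=[#3:9@99] asks=[-]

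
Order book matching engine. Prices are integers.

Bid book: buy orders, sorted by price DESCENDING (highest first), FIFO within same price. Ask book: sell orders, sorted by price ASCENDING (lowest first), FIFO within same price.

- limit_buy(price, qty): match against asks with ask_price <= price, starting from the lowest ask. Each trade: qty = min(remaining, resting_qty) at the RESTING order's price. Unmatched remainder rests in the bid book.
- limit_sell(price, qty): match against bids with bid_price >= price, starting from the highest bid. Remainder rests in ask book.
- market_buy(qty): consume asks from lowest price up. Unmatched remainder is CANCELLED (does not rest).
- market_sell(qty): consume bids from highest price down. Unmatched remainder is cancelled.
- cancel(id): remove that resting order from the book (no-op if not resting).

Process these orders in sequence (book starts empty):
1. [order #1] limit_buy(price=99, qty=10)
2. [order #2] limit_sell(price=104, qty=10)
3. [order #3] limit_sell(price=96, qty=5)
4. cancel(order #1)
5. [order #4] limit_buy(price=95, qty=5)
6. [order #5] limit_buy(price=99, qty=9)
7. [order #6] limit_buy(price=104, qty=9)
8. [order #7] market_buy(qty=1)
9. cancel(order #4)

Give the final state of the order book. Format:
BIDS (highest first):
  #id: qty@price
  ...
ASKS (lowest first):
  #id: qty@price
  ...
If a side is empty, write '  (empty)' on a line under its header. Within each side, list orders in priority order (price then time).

Answer: BIDS (highest first):
  #5: 9@99
ASKS (lowest first):
  (empty)

Derivation:
After op 1 [order #1] limit_buy(price=99, qty=10): fills=none; bids=[#1:10@99] asks=[-]
After op 2 [order #2] limit_sell(price=104, qty=10): fills=none; bids=[#1:10@99] asks=[#2:10@104]
After op 3 [order #3] limit_sell(price=96, qty=5): fills=#1x#3:5@99; bids=[#1:5@99] asks=[#2:10@104]
After op 4 cancel(order #1): fills=none; bids=[-] asks=[#2:10@104]
After op 5 [order #4] limit_buy(price=95, qty=5): fills=none; bids=[#4:5@95] asks=[#2:10@104]
After op 6 [order #5] limit_buy(price=99, qty=9): fills=none; bids=[#5:9@99 #4:5@95] asks=[#2:10@104]
After op 7 [order #6] limit_buy(price=104, qty=9): fills=#6x#2:9@104; bids=[#5:9@99 #4:5@95] asks=[#2:1@104]
After op 8 [order #7] market_buy(qty=1): fills=#7x#2:1@104; bids=[#5:9@99 #4:5@95] asks=[-]
After op 9 cancel(order #4): fills=none; bids=[#5:9@99] asks=[-]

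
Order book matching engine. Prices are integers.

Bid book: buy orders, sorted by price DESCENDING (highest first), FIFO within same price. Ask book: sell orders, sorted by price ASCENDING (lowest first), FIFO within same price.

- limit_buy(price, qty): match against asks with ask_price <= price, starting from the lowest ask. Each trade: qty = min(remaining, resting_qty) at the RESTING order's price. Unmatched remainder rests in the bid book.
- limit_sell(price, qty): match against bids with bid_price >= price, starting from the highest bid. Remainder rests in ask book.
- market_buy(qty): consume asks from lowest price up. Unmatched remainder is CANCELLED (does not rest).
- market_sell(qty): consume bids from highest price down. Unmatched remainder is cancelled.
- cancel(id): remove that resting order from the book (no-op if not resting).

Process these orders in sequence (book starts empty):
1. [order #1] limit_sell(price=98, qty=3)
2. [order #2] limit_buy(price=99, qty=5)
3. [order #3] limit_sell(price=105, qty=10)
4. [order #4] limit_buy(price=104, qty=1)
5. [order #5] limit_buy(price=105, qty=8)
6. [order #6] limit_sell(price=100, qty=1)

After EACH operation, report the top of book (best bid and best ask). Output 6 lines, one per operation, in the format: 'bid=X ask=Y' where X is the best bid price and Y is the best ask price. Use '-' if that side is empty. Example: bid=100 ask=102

After op 1 [order #1] limit_sell(price=98, qty=3): fills=none; bids=[-] asks=[#1:3@98]
After op 2 [order #2] limit_buy(price=99, qty=5): fills=#2x#1:3@98; bids=[#2:2@99] asks=[-]
After op 3 [order #3] limit_sell(price=105, qty=10): fills=none; bids=[#2:2@99] asks=[#3:10@105]
After op 4 [order #4] limit_buy(price=104, qty=1): fills=none; bids=[#4:1@104 #2:2@99] asks=[#3:10@105]
After op 5 [order #5] limit_buy(price=105, qty=8): fills=#5x#3:8@105; bids=[#4:1@104 #2:2@99] asks=[#3:2@105]
After op 6 [order #6] limit_sell(price=100, qty=1): fills=#4x#6:1@104; bids=[#2:2@99] asks=[#3:2@105]

Answer: bid=- ask=98
bid=99 ask=-
bid=99 ask=105
bid=104 ask=105
bid=104 ask=105
bid=99 ask=105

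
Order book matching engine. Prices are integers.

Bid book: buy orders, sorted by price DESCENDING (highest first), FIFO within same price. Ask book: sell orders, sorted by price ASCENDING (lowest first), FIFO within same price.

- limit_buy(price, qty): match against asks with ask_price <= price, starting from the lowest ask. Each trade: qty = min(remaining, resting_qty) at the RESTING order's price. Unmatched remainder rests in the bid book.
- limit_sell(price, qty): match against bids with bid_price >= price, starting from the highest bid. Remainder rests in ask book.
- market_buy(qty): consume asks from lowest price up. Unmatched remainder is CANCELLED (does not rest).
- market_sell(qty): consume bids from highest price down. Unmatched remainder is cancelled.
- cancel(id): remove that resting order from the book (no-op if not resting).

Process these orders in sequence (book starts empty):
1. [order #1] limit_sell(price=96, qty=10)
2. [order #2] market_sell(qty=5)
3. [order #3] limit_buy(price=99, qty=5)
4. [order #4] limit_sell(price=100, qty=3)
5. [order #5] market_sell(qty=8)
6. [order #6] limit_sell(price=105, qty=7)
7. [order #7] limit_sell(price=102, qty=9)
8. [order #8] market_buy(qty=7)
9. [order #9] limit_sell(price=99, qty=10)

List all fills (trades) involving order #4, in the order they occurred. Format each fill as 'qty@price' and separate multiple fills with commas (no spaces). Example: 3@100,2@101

Answer: 2@100

Derivation:
After op 1 [order #1] limit_sell(price=96, qty=10): fills=none; bids=[-] asks=[#1:10@96]
After op 2 [order #2] market_sell(qty=5): fills=none; bids=[-] asks=[#1:10@96]
After op 3 [order #3] limit_buy(price=99, qty=5): fills=#3x#1:5@96; bids=[-] asks=[#1:5@96]
After op 4 [order #4] limit_sell(price=100, qty=3): fills=none; bids=[-] asks=[#1:5@96 #4:3@100]
After op 5 [order #5] market_sell(qty=8): fills=none; bids=[-] asks=[#1:5@96 #4:3@100]
After op 6 [order #6] limit_sell(price=105, qty=7): fills=none; bids=[-] asks=[#1:5@96 #4:3@100 #6:7@105]
After op 7 [order #7] limit_sell(price=102, qty=9): fills=none; bids=[-] asks=[#1:5@96 #4:3@100 #7:9@102 #6:7@105]
After op 8 [order #8] market_buy(qty=7): fills=#8x#1:5@96 #8x#4:2@100; bids=[-] asks=[#4:1@100 #7:9@102 #6:7@105]
After op 9 [order #9] limit_sell(price=99, qty=10): fills=none; bids=[-] asks=[#9:10@99 #4:1@100 #7:9@102 #6:7@105]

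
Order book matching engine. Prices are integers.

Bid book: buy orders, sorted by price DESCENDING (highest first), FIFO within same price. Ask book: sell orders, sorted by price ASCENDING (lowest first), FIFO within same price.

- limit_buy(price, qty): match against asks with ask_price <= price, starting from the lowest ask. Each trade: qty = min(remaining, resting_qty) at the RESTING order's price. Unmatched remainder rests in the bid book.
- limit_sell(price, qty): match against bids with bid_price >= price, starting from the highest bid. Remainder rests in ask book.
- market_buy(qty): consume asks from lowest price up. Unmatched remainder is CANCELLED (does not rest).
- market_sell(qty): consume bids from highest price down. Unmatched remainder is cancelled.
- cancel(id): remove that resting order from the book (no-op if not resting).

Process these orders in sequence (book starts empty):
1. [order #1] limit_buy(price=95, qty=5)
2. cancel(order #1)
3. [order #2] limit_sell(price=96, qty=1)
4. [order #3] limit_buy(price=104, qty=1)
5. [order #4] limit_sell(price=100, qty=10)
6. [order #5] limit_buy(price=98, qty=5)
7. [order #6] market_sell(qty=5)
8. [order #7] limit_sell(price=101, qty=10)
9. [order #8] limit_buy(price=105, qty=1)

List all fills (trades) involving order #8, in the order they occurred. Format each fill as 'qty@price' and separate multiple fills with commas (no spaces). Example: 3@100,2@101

Answer: 1@100

Derivation:
After op 1 [order #1] limit_buy(price=95, qty=5): fills=none; bids=[#1:5@95] asks=[-]
After op 2 cancel(order #1): fills=none; bids=[-] asks=[-]
After op 3 [order #2] limit_sell(price=96, qty=1): fills=none; bids=[-] asks=[#2:1@96]
After op 4 [order #3] limit_buy(price=104, qty=1): fills=#3x#2:1@96; bids=[-] asks=[-]
After op 5 [order #4] limit_sell(price=100, qty=10): fills=none; bids=[-] asks=[#4:10@100]
After op 6 [order #5] limit_buy(price=98, qty=5): fills=none; bids=[#5:5@98] asks=[#4:10@100]
After op 7 [order #6] market_sell(qty=5): fills=#5x#6:5@98; bids=[-] asks=[#4:10@100]
After op 8 [order #7] limit_sell(price=101, qty=10): fills=none; bids=[-] asks=[#4:10@100 #7:10@101]
After op 9 [order #8] limit_buy(price=105, qty=1): fills=#8x#4:1@100; bids=[-] asks=[#4:9@100 #7:10@101]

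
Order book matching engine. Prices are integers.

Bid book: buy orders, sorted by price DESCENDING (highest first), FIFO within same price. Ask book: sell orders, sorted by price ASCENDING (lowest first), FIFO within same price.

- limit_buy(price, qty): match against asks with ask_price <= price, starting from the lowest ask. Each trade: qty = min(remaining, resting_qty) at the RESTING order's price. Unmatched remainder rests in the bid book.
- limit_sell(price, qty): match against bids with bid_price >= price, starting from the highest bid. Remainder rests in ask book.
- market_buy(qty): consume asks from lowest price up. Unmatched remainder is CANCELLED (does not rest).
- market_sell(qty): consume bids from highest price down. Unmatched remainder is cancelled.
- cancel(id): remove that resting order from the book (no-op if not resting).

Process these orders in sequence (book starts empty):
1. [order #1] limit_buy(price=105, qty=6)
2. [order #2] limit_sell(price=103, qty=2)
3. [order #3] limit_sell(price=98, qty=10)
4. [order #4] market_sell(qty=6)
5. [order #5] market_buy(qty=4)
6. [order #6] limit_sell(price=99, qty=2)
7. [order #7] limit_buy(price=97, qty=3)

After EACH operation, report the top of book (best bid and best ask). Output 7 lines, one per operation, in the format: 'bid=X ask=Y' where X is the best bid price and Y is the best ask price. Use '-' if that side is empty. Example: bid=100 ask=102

After op 1 [order #1] limit_buy(price=105, qty=6): fills=none; bids=[#1:6@105] asks=[-]
After op 2 [order #2] limit_sell(price=103, qty=2): fills=#1x#2:2@105; bids=[#1:4@105] asks=[-]
After op 3 [order #3] limit_sell(price=98, qty=10): fills=#1x#3:4@105; bids=[-] asks=[#3:6@98]
After op 4 [order #4] market_sell(qty=6): fills=none; bids=[-] asks=[#3:6@98]
After op 5 [order #5] market_buy(qty=4): fills=#5x#3:4@98; bids=[-] asks=[#3:2@98]
After op 6 [order #6] limit_sell(price=99, qty=2): fills=none; bids=[-] asks=[#3:2@98 #6:2@99]
After op 7 [order #7] limit_buy(price=97, qty=3): fills=none; bids=[#7:3@97] asks=[#3:2@98 #6:2@99]

Answer: bid=105 ask=-
bid=105 ask=-
bid=- ask=98
bid=- ask=98
bid=- ask=98
bid=- ask=98
bid=97 ask=98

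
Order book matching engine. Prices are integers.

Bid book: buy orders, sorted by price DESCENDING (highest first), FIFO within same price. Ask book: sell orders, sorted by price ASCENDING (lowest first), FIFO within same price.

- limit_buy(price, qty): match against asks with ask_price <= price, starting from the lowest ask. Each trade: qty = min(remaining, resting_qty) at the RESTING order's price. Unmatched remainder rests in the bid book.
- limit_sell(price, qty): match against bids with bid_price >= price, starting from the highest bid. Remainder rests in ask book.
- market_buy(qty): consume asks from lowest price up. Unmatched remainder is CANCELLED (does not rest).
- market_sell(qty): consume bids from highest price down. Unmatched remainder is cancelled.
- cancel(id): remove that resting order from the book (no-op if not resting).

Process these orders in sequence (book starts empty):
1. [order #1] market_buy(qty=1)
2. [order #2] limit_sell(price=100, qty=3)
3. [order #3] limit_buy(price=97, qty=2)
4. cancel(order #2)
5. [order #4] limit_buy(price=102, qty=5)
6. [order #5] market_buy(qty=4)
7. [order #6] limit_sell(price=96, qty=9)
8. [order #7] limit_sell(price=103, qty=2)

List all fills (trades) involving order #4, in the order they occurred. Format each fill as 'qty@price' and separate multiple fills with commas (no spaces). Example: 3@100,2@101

After op 1 [order #1] market_buy(qty=1): fills=none; bids=[-] asks=[-]
After op 2 [order #2] limit_sell(price=100, qty=3): fills=none; bids=[-] asks=[#2:3@100]
After op 3 [order #3] limit_buy(price=97, qty=2): fills=none; bids=[#3:2@97] asks=[#2:3@100]
After op 4 cancel(order #2): fills=none; bids=[#3:2@97] asks=[-]
After op 5 [order #4] limit_buy(price=102, qty=5): fills=none; bids=[#4:5@102 #3:2@97] asks=[-]
After op 6 [order #5] market_buy(qty=4): fills=none; bids=[#4:5@102 #3:2@97] asks=[-]
After op 7 [order #6] limit_sell(price=96, qty=9): fills=#4x#6:5@102 #3x#6:2@97; bids=[-] asks=[#6:2@96]
After op 8 [order #7] limit_sell(price=103, qty=2): fills=none; bids=[-] asks=[#6:2@96 #7:2@103]

Answer: 5@102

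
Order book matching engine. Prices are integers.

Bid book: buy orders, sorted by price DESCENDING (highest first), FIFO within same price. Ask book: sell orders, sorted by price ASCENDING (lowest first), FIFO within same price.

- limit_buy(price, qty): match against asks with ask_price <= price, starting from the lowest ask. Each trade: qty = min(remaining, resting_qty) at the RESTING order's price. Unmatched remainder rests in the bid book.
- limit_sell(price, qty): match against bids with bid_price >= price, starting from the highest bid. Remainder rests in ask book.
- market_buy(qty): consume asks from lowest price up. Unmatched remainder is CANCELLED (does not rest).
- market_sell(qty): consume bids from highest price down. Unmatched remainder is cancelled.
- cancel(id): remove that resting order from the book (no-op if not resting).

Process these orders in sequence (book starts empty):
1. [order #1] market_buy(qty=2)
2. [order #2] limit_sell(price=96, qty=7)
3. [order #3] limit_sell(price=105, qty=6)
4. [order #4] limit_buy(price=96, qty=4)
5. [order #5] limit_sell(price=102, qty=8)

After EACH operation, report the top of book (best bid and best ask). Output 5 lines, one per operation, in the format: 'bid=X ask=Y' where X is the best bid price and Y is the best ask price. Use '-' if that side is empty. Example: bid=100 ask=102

After op 1 [order #1] market_buy(qty=2): fills=none; bids=[-] asks=[-]
After op 2 [order #2] limit_sell(price=96, qty=7): fills=none; bids=[-] asks=[#2:7@96]
After op 3 [order #3] limit_sell(price=105, qty=6): fills=none; bids=[-] asks=[#2:7@96 #3:6@105]
After op 4 [order #4] limit_buy(price=96, qty=4): fills=#4x#2:4@96; bids=[-] asks=[#2:3@96 #3:6@105]
After op 5 [order #5] limit_sell(price=102, qty=8): fills=none; bids=[-] asks=[#2:3@96 #5:8@102 #3:6@105]

Answer: bid=- ask=-
bid=- ask=96
bid=- ask=96
bid=- ask=96
bid=- ask=96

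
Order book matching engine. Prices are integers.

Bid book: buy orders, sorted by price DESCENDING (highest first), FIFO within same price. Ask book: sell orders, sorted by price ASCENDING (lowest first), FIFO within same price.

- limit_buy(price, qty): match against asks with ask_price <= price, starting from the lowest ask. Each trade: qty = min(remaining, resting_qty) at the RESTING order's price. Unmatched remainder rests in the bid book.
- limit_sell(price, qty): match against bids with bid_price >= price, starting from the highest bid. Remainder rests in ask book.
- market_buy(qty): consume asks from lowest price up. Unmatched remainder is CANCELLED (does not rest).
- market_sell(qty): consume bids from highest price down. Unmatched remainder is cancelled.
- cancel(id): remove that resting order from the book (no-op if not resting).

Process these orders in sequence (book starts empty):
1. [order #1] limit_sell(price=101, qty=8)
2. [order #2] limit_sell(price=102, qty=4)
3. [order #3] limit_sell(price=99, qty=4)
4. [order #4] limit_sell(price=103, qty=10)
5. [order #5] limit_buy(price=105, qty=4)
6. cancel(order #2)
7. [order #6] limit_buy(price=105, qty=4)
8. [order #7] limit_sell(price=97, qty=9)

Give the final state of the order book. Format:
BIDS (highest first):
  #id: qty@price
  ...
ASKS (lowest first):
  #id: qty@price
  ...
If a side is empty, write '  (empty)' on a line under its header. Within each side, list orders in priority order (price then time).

Answer: BIDS (highest first):
  (empty)
ASKS (lowest first):
  #7: 9@97
  #1: 4@101
  #4: 10@103

Derivation:
After op 1 [order #1] limit_sell(price=101, qty=8): fills=none; bids=[-] asks=[#1:8@101]
After op 2 [order #2] limit_sell(price=102, qty=4): fills=none; bids=[-] asks=[#1:8@101 #2:4@102]
After op 3 [order #3] limit_sell(price=99, qty=4): fills=none; bids=[-] asks=[#3:4@99 #1:8@101 #2:4@102]
After op 4 [order #4] limit_sell(price=103, qty=10): fills=none; bids=[-] asks=[#3:4@99 #1:8@101 #2:4@102 #4:10@103]
After op 5 [order #5] limit_buy(price=105, qty=4): fills=#5x#3:4@99; bids=[-] asks=[#1:8@101 #2:4@102 #4:10@103]
After op 6 cancel(order #2): fills=none; bids=[-] asks=[#1:8@101 #4:10@103]
After op 7 [order #6] limit_buy(price=105, qty=4): fills=#6x#1:4@101; bids=[-] asks=[#1:4@101 #4:10@103]
After op 8 [order #7] limit_sell(price=97, qty=9): fills=none; bids=[-] asks=[#7:9@97 #1:4@101 #4:10@103]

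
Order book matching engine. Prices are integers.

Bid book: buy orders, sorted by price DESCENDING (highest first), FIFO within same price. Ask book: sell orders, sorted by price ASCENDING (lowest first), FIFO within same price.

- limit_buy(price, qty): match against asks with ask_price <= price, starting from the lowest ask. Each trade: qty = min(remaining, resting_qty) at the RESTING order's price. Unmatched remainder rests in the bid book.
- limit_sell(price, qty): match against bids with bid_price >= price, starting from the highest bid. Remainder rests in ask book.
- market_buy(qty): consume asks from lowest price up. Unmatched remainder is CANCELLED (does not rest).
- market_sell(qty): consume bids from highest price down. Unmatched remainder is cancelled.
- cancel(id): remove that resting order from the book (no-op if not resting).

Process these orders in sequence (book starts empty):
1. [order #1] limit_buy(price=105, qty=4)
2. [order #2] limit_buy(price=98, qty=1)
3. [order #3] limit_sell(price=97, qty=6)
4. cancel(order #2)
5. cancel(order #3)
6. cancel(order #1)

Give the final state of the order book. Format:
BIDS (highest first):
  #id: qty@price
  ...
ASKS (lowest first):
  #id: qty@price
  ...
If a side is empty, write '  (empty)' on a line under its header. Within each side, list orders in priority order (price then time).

Answer: BIDS (highest first):
  (empty)
ASKS (lowest first):
  (empty)

Derivation:
After op 1 [order #1] limit_buy(price=105, qty=4): fills=none; bids=[#1:4@105] asks=[-]
After op 2 [order #2] limit_buy(price=98, qty=1): fills=none; bids=[#1:4@105 #2:1@98] asks=[-]
After op 3 [order #3] limit_sell(price=97, qty=6): fills=#1x#3:4@105 #2x#3:1@98; bids=[-] asks=[#3:1@97]
After op 4 cancel(order #2): fills=none; bids=[-] asks=[#3:1@97]
After op 5 cancel(order #3): fills=none; bids=[-] asks=[-]
After op 6 cancel(order #1): fills=none; bids=[-] asks=[-]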